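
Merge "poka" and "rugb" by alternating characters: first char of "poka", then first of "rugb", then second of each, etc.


String 1: 'poka'
String 2: 'rugb'
Operation: alternate characters
Pairs: 'p'+'r', 'o'+'u', 'k'+'g', 'a'+'b'
Result: proukgab


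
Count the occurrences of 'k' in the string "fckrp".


Input string: 'fckrp'
Target character: 'k'
Scan each position: s[2]='k'
Matches found at indices: 2
Total: 1


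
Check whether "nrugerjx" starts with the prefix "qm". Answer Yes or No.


Input string: 'nrugerjx'
Prefix to check: 'qm'
First 2 characters of input: 'nr'
Match: False
Result: No


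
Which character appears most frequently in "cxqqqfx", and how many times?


Input: 'cxqqqfx'
Operation: tally each character
Counts: 'c':1, 'f':1, 'q':3, 'x':2
Maximum: 'q' appears 3 times


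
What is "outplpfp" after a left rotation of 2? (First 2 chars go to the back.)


Input: 'outplpfp', shift = 2
Operation: split at index 2 and swap parts
Front part s[0:2] = 'ou'
Back part s[2:] = 'tplpfp'
Rotated = back + front = 'tplpfp' + 'ou'
Result: tplpfpou


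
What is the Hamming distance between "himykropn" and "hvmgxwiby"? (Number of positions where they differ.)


String 1: 'himykropn'
String 2: 'hvmgxwiby'
Compare each position: pos 0: 'h'=='h', pos 1: 'i'!='v', pos 2: 'm'=='m', pos 3: 'y'!='g', pos 4: 'k'!='x', pos 5: 'r'!='w', pos 6: 'o'!='i', pos 7: 'p'!='b', pos 8: 'n'!='y'
Differing positions: 7
Hamming distance: 7


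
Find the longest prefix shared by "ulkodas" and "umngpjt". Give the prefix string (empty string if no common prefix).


String 1: 'ulkodas'
String 2: 'umngpjt'
Compare position by position:
pos 0: 'u' vs 'u' match
pos 1: 'l' vs 'm' differ -> stop
Longest common prefix: "u" (length 1)


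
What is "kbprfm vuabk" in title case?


Input string: 'kbprfm vuabk'
Operation: capitalize first letter of each word
Word transformations: 'kbprfm'->'Kbprfm', 'vuabk'->'Vuabk'
Result: Kbprfm Vuabk


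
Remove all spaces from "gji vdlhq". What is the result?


Input string: 'gji vdlhq'
Operation: remove all spaces
Words: 'gji', 'vdlhq'
Join without spaces: gjivdlhq


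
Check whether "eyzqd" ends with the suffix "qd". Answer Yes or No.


Input string: 'eyzqd'
Suffix to check: 'qd'
Last 2 characters of input: 'qd'
Match: True
Result: Yes


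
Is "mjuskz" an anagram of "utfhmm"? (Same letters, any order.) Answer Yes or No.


String 1: 'utfhmm' -> sorted: 'fhmmtu'
String 2: 'mjuskz' -> sorted: 'jkmsuz'
Compare sorted forms: 'fhmmtu' != 'jkmsuz'
Anagram: No


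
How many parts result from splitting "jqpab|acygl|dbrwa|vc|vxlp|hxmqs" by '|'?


Input string: 'jqpab|acygl|dbrwa|vc|vxlp|hxmqs'
Delimiter: '|'
Split result: 'jqpab', 'acygl', 'dbrwa', 'vc', 'vxlp', 'hxmqs'
Number of parts: 6


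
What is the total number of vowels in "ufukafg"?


Input string: 'ufukafg'
Operation: count vowels (a, e, i, o, u)
Scan: s[0]='u' (vowel), s[1]='f', s[2]='u' (vowel), s[3]='k', s[4]='a' (vowel), s[5]='f', s[6]='g'
Vowels found: 3
Result: 3


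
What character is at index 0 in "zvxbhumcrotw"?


Input string: 'zvxbhumcrotw'
Operation: get character at index 0
Index mapping: s[0]='z'
Result: 'z'


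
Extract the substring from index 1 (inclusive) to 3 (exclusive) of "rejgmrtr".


Input string: 'rejgmrtr'
Operation: slice [1:3]
Extract characters: s[1]='e', s[2]='j'
Result: ej


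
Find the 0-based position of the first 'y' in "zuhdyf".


Input string: 'zuhdyf'
Target: 'y'
Scanning left to right: s[0]='z', s[1]='u', s[2]='h', s[3]='d', s[4]='y'
First match at index: 4


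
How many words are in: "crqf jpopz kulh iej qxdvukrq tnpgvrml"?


Input string: 'crqf jpopz kulh iej qxdvukrq tnpgvrml'
Operation: split by spaces
Words found: 'crqf', 'jpopz', 'kulh', 'iej', 'qxdvukrq', 'tnpgvrml'
Word count: 6


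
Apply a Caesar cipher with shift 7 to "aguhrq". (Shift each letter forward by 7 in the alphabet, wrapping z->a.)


Input: 'aguhrq', shift = 7
Operation: for each letter, (position + 7) mod 26
Mapping: 'a'(0+7=7)->'h', 'g'(6+7=13)->'n', 'u'(20+7=27, 27 mod 26=1)->'b', 'h'(7+7=14)->'o', 'r'(17+7=24)->'y', 'q'(16+7=23)->'x'
Result: hnboyx


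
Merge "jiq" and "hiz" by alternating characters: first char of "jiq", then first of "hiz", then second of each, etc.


String 1: 'jiq'
String 2: 'hiz'
Operation: alternate characters
Pairs: 'j'+'h', 'i'+'i', 'q'+'z'
Result: jhiiqz


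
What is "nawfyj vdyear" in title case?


Input string: 'nawfyj vdyear'
Operation: capitalize first letter of each word
Word transformations: 'nawfyj'->'Nawfyj', 'vdyear'->'Vdyear'
Result: Nawfyj Vdyear


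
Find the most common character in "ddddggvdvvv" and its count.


Input: 'ddddggvdvvv'
Operation: tally each character
Counts: 'd':5, 'g':2, 'v':4
Maximum: 'd' appears 5 times


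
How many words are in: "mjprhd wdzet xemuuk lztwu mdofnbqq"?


Input string: 'mjprhd wdzet xemuuk lztwu mdofnbqq'
Operation: split by spaces
Words found: 'mjprhd', 'wdzet', 'xemuuk', 'lztwu', 'mdofnbqq'
Word count: 5


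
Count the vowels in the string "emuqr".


Input string: 'emuqr'
Operation: count vowels (a, e, i, o, u)
Scan: s[0]='e' (vowel), s[1]='m', s[2]='u' (vowel), s[3]='q', s[4]='r'
Vowels found: 2
Result: 2


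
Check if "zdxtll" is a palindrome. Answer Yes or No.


Input string: 'zdxtll'
Reversed: 'lltxdz'
Compare pairs: s[0]='z' vs s[5]='l' (mismatch), s[1]='d' vs s[4]='l' (mismatch), s[2]='x' vs s[3]='t' (mismatch)
Palindrome: No


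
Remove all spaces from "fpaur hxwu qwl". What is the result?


Input string: 'fpaur hxwu qwl'
Operation: remove all spaces
Words: 'fpaur', 'hxwu', 'qwl'
Join without spaces: fpaurhxwuqwl


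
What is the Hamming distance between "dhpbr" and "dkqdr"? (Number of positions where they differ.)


String 1: 'dhpbr'
String 2: 'dkqdr'
Compare each position: pos 0: 'd'=='d', pos 1: 'h'!='k', pos 2: 'p'!='q', pos 3: 'b'!='d', pos 4: 'r'=='r'
Differing positions: 3
Hamming distance: 3


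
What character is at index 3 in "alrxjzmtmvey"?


Input string: 'alrxjzmtmvey'
Operation: get character at index 3
Index mapping: s[0]='a', s[1]='l', s[2]='r', s[3]='x'
Result: 'x'


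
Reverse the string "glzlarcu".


Input string: 'glzlarcu'
Operation: reverse character order
Original order: 'g' -> 'l' -> 'z' -> 'l' -> 'a' -> 'r' -> 'c' -> 'u'
Reversed order: 'u' -> 'c' -> 'r' -> 'a' -> 'l' -> 'z' -> 'l' -> 'g'
Result: ucralzlg


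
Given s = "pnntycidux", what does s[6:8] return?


Input string: 'pnntycidux'
Operation: slice [6:8]
Extract characters: s[6]='i', s[7]='d'
Result: id


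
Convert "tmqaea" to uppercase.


Input string: 'tmqaea'
Operation: convert each letter to uppercase
Mapping: 't'->'T', 'm'->'M', 'q'->'Q', 'a'->'A', 'e'->'E', 'a'->'A'
Result: TMQAEA


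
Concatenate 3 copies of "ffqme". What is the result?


Input string: 'ffqme'
Operation: repeat 3 times
Concatenation: 'ffqme' + 'ffqme' + 'ffqme'
Result: ffqmeffqmeffqme


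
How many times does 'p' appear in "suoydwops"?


Input string: 'suoydwops'
Target character: 'p'
Scan each position: s[7]='p'
Matches found at indices: 7
Total: 1


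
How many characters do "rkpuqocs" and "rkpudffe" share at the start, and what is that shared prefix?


String 1: 'rkpuqocs'
String 2: 'rkpudffe'
Compare position by position:
pos 0: 'r' vs 'r' match
pos 1: 'k' vs 'k' match
pos 2: 'p' vs 'p' match
pos 3: 'u' vs 'u' match
pos 4: 'q' vs 'd' differ -> stop
Longest common prefix: "rkpu" (length 4)


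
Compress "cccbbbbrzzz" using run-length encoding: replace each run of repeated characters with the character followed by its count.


Input: 'cccbbbbrzzz'
Operation: identify consecutive runs
Runs: 'ccc' -> c3, 'bbbb' -> b4, 'r' -> r1, 'zzz' -> z3
Encoded: c3b4r1z3


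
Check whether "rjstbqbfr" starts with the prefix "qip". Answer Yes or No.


Input string: 'rjstbqbfr'
Prefix to check: 'qip'
First 3 characters of input: 'rjs'
Match: False
Result: No


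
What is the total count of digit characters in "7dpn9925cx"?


Input string: '7dpn9925cx'
Operation: count digit characters (0-9)
Scan: '7'(digit), 'd', 'p', 'n', '9'(digit), '9'(digit), '2'(digit), '5'(digit), 'c', 'x'
Digits found: 5
Result: 5


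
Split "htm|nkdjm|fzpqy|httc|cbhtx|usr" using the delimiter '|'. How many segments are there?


Input string: 'htm|nkdjm|fzpqy|httc|cbhtx|usr'
Delimiter: '|'
Split result: 'htm', 'nkdjm', 'fzpqy', 'httc', 'cbhtx', 'usr'
Number of parts: 6


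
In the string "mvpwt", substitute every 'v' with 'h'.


Input string: 'mvpwt'
Operation: replace 'v' with 'h'
Positions of 'v': 1
After replacement: mhpwt


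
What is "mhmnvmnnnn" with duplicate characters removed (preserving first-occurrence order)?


Input: 'mhmnvmnnnn'
Operation: keep first occurrence of each character
Scan: s[0]='m' new -> keep; s[1]='h' new -> keep; s[2]='m' seen -> skip; s[3]='n' new -> keep; s[4]='v' new -> keep; s[5]='m' seen -> skip; s[6]='n' seen -> skip; s[7]='n' seen -> skip; s[8]='n' seen -> skip; s[9]='n' seen -> skip
Result: mhnv


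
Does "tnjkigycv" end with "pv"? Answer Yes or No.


Input string: 'tnjkigycv'
Suffix to check: 'pv'
Last 2 characters of input: 'cv'
Match: False
Result: No


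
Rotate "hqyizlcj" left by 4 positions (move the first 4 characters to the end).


Input: 'hqyizlcj', shift = 4
Operation: split at index 4 and swap parts
Front part s[0:4] = 'hqyi'
Back part s[4:] = 'zlcj'
Rotated = back + front = 'zlcj' + 'hqyi'
Result: zlcjhqyi


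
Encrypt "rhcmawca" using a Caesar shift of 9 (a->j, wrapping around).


Input: 'rhcmawca', shift = 9
Operation: for each letter, (position + 9) mod 26
Mapping: 'r'(17+9=26, 26 mod 26=0)->'a', 'h'(7+9=16)->'q', 'c'(2+9=11)->'l', 'm'(12+9=21)->'v', 'a'(0+9=9)->'j', 'w'(22+9=31, 31 mod 26=5)->'f', 'c'(2+9=11)->'l', 'a'(0+9=9)->'j'
Result: aqlvjflj


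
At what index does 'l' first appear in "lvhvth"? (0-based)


Input string: 'lvhvth'
Target: 'l'
Scanning left to right: s[0]='l'
First match at index: 0


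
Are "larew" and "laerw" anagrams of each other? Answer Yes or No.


String 1: 'larew' -> sorted: 'aelrw'
String 2: 'laerw' -> sorted: 'aelrw'
Compare sorted forms: 'aelrw' == 'aelrw'
Anagram: Yes


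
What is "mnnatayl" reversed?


Input string: 'mnnatayl'
Operation: reverse character order
Original order: 'm' -> 'n' -> 'n' -> 'a' -> 't' -> 'a' -> 'y' -> 'l'
Reversed order: 'l' -> 'y' -> 'a' -> 't' -> 'a' -> 'n' -> 'n' -> 'm'
Result: lyatannm


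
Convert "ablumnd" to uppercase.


Input string: 'ablumnd'
Operation: convert each letter to uppercase
Mapping: 'a'->'A', 'b'->'B', 'l'->'L', 'u'->'U', 'm'->'M', 'n'->'N', 'd'->'D'
Result: ABLUMND


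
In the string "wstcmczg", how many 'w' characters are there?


Input string: 'wstcmczg'
Target character: 'w'
Scan each position: s[0]='w'
Matches found at indices: 0
Total: 1


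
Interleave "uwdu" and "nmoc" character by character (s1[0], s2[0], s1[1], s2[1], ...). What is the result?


String 1: 'uwdu'
String 2: 'nmoc'
Operation: alternate characters
Pairs: 'u'+'n', 'w'+'m', 'd'+'o', 'u'+'c'
Result: unwmdouc


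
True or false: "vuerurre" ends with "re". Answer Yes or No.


Input string: 'vuerurre'
Suffix to check: 're'
Last 2 characters of input: 're'
Match: True
Result: Yes


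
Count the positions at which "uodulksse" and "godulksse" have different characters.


String 1: 'uodulksse'
String 2: 'godulksse'
Compare each position: pos 0: 'u'!='g', pos 1: 'o'=='o', pos 2: 'd'=='d', pos 3: 'u'=='u', pos 4: 'l'=='l', pos 5: 'k'=='k', pos 6: 's'=='s', pos 7: 's'=='s', pos 8: 'e'=='e'
Differing positions: 1
Hamming distance: 1


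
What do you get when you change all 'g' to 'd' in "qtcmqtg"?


Input string: 'qtcmqtg'
Operation: replace 'g' with 'd'
Positions of 'g': 6
After replacement: qtcmqtd


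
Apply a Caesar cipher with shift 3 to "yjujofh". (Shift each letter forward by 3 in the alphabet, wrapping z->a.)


Input: 'yjujofh', shift = 3
Operation: for each letter, (position + 3) mod 26
Mapping: 'y'(24+3=27, 27 mod 26=1)->'b', 'j'(9+3=12)->'m', 'u'(20+3=23)->'x', 'j'(9+3=12)->'m', 'o'(14+3=17)->'r', 'f'(5+3=8)->'i', 'h'(7+3=10)->'k'
Result: bmxmrik


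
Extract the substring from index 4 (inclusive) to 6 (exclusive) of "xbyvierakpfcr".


Input string: 'xbyvierakpfcr'
Operation: slice [4:6]
Extract characters: s[4]='i', s[5]='e'
Result: ie


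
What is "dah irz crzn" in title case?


Input string: 'dah irz crzn'
Operation: capitalize first letter of each word
Word transformations: 'dah'->'Dah', 'irz'->'Irz', 'crzn'->'Crzn'
Result: Dah Irz Crzn


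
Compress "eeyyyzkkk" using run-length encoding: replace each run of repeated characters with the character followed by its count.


Input: 'eeyyyzkkk'
Operation: identify consecutive runs
Runs: 'ee' -> e2, 'yyy' -> y3, 'z' -> z1, 'kkk' -> k3
Encoded: e2y3z1k3


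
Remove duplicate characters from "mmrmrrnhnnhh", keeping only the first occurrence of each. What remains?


Input: 'mmrmrrnhnnhh'
Operation: keep first occurrence of each character
Scan: s[0]='m' new -> keep; s[1]='m' seen -> skip; s[2]='r' new -> keep; s[3]='m' seen -> skip; s[4]='r' seen -> skip; s[5]='r' seen -> skip; s[6]='n' new -> keep; s[7]='h' new -> keep; s[8]='n' seen -> skip; s[9]='n' seen -> skip; s[10]='h' seen -> skip; s[11]='h' seen -> skip
Result: mrnh


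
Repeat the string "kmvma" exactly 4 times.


Input string: 'kmvma'
Operation: repeat 4 times
Concatenation: 'kmvma' + 'kmvma' + 'kmvma' + 'kmvma'
Result: kmvmakmvmakmvmakmvma


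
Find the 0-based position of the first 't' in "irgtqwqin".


Input string: 'irgtqwqin'
Target: 't'
Scanning left to right: s[0]='i', s[1]='r', s[2]='g', s[3]='t'
First match at index: 3


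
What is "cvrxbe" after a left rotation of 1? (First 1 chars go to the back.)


Input: 'cvrxbe', shift = 1
Operation: split at index 1 and swap parts
Front part s[0:1] = 'c'
Back part s[1:] = 'vrxbe'
Rotated = back + front = 'vrxbe' + 'c'
Result: vrxbec


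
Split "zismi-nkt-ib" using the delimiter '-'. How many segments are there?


Input string: 'zismi-nkt-ib'
Delimiter: '-'
Split result: 'zismi', 'nkt', 'ib'
Number of parts: 3


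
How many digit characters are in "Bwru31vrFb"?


Input string: 'Bwru31vrFb'
Operation: count digit characters (0-9)
Scan: 'B', 'w', 'r', 'u', '3'(digit), '1'(digit), 'v', 'r', 'F', 'b'
Digits found: 2
Result: 2


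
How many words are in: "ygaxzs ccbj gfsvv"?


Input string: 'ygaxzs ccbj gfsvv'
Operation: split by spaces
Words found: 'ygaxzs', 'ccbj', 'gfsvv'
Word count: 3


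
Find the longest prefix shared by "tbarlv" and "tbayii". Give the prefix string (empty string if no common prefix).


String 1: 'tbarlv'
String 2: 'tbayii'
Compare position by position:
pos 0: 't' vs 't' match
pos 1: 'b' vs 'b' match
pos 2: 'a' vs 'a' match
pos 3: 'r' vs 'y' differ -> stop
Longest common prefix: "tba" (length 3)


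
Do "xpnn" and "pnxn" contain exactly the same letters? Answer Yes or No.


String 1: 'xpnn' -> sorted: 'nnpx'
String 2: 'pnxn' -> sorted: 'nnpx'
Compare sorted forms: 'nnpx' == 'nnpx'
Anagram: Yes


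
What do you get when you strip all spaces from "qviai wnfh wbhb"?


Input string: 'qviai wnfh wbhb'
Operation: remove all spaces
Words: 'qviai', 'wnfh', 'wbhb'
Join without spaces: qviaiwnfhwbhb


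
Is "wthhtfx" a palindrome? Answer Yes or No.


Input string: 'wthhtfx'
Reversed: 'xfthhtw'
Compare pairs: s[0]='w' vs s[6]='x' (mismatch), s[1]='t' vs s[5]='f' (mismatch), s[2]='h' vs s[4]='t' (mismatch)
Palindrome: No


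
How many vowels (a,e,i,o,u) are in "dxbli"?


Input string: 'dxbli'
Operation: count vowels (a, e, i, o, u)
Scan: s[0]='d', s[1]='x', s[2]='b', s[3]='l', s[4]='i' (vowel)
Vowels found: 1
Result: 1


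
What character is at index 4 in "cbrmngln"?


Input string: 'cbrmngln'
Operation: get character at index 4
Index mapping: s[0]='c', s[1]='b', s[2]='r', s[3]='m', s[4]='n'
Result: 'n'


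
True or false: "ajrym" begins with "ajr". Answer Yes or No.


Input string: 'ajrym'
Prefix to check: 'ajr'
First 3 characters of input: 'ajr'
Match: True
Result: Yes


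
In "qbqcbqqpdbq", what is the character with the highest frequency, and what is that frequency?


Input: 'qbqcbqqpdbq'
Operation: tally each character
Counts: 'b':3, 'c':1, 'd':1, 'p':1, 'q':5
Maximum: 'q' appears 5 times


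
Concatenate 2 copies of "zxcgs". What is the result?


Input string: 'zxcgs'
Operation: repeat 2 times
Concatenation: 'zxcgs' + 'zxcgs'
Result: zxcgszxcgs


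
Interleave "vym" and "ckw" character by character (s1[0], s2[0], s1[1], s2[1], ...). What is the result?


String 1: 'vym'
String 2: 'ckw'
Operation: alternate characters
Pairs: 'v'+'c', 'y'+'k', 'm'+'w'
Result: vcykmw


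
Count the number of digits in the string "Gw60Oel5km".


Input string: 'Gw60Oel5km'
Operation: count digit characters (0-9)
Scan: 'G', 'w', '6'(digit), '0'(digit), 'O', 'e', 'l', '5'(digit), 'k', 'm'
Digits found: 3
Result: 3


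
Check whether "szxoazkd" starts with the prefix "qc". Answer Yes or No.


Input string: 'szxoazkd'
Prefix to check: 'qc'
First 2 characters of input: 'sz'
Match: False
Result: No


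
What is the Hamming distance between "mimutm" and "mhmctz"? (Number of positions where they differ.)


String 1: 'mimutm'
String 2: 'mhmctz'
Compare each position: pos 0: 'm'=='m', pos 1: 'i'!='h', pos 2: 'm'=='m', pos 3: 'u'!='c', pos 4: 't'=='t', pos 5: 'm'!='z'
Differing positions: 3
Hamming distance: 3


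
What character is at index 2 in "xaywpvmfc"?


Input string: 'xaywpvmfc'
Operation: get character at index 2
Index mapping: s[0]='x', s[1]='a', s[2]='y'
Result: 'y'


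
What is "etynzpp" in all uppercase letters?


Input string: 'etynzpp'
Operation: convert each letter to uppercase
Mapping: 'e'->'E', 't'->'T', 'y'->'Y', 'n'->'N', 'z'->'Z', 'p'->'P', 'p'->'P'
Result: ETYNZPP


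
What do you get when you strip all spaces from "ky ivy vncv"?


Input string: 'ky ivy vncv'
Operation: remove all spaces
Words: 'ky', 'ivy', 'vncv'
Join without spaces: kyivyvncv


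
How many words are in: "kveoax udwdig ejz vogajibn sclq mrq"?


Input string: 'kveoax udwdig ejz vogajibn sclq mrq'
Operation: split by spaces
Words found: 'kveoax', 'udwdig', 'ejz', 'vogajibn', 'sclq', 'mrq'
Word count: 6


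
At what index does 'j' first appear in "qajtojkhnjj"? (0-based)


Input string: 'qajtojkhnjj'
Target: 'j'
Scanning left to right: s[0]='q', s[1]='a', s[2]='j'
First match at index: 2


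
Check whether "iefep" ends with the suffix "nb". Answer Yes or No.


Input string: 'iefep'
Suffix to check: 'nb'
Last 2 characters of input: 'ep'
Match: False
Result: No


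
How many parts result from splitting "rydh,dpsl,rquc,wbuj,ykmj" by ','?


Input string: 'rydh,dpsl,rquc,wbuj,ykmj'
Delimiter: ','
Split result: 'rydh', 'dpsl', 'rquc', 'wbuj', 'ykmj'
Number of parts: 5


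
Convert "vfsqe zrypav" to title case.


Input string: 'vfsqe zrypav'
Operation: capitalize first letter of each word
Word transformations: 'vfsqe'->'Vfsqe', 'zrypav'->'Zrypav'
Result: Vfsqe Zrypav


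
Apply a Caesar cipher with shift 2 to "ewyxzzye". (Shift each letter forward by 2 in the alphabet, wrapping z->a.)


Input: 'ewyxzzye', shift = 2
Operation: for each letter, (position + 2) mod 26
Mapping: 'e'(4+2=6)->'g', 'w'(22+2=24)->'y', 'y'(24+2=26, 26 mod 26=0)->'a', 'x'(23+2=25)->'z', 'z'(25+2=27, 27 mod 26=1)->'b', 'z'(25+2=27, 27 mod 26=1)->'b', 'y'(24+2=26, 26 mod 26=0)->'a', 'e'(4+2=6)->'g'
Result: gyazbbag


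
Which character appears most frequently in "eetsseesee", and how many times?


Input: 'eetsseesee'
Operation: tally each character
Counts: 'e':6, 's':3, 't':1
Maximum: 'e' appears 6 times


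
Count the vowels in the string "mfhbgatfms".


Input string: 'mfhbgatfms'
Operation: count vowels (a, e, i, o, u)
Scan: s[0]='m', s[1]='f', s[2]='h', s[3]='b', s[4]='g', s[5]='a' (vowel), s[6]='t', s[7]='f', s[8]='m', s[9]='s'
Vowels found: 1
Result: 1


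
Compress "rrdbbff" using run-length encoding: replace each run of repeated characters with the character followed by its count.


Input: 'rrdbbff'
Operation: identify consecutive runs
Runs: 'rr' -> r2, 'd' -> d1, 'bb' -> b2, 'ff' -> f2
Encoded: r2d1b2f2


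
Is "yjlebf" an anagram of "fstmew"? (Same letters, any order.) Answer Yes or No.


String 1: 'fstmew' -> sorted: 'efmstw'
String 2: 'yjlebf' -> sorted: 'befjly'
Compare sorted forms: 'efmstw' != 'befjly'
Anagram: No


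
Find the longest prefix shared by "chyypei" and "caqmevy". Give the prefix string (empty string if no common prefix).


String 1: 'chyypei'
String 2: 'caqmevy'
Compare position by position:
pos 0: 'c' vs 'c' match
pos 1: 'h' vs 'a' differ -> stop
Longest common prefix: "c" (length 1)


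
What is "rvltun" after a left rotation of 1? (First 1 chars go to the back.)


Input: 'rvltun', shift = 1
Operation: split at index 1 and swap parts
Front part s[0:1] = 'r'
Back part s[1:] = 'vltun'
Rotated = back + front = 'vltun' + 'r'
Result: vltunr


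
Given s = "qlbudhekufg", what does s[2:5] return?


Input string: 'qlbudhekufg'
Operation: slice [2:5]
Extract characters: s[2]='b', s[3]='u', s[4]='d'
Result: bud


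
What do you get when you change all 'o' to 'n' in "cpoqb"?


Input string: 'cpoqb'
Operation: replace 'o' with 'n'
Positions of 'o': 2
After replacement: cpnqb


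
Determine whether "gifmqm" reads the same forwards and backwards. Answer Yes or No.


Input string: 'gifmqm'
Reversed: 'mqmfig'
Compare pairs: s[0]='g' vs s[5]='m' (mismatch), s[1]='i' vs s[4]='q' (mismatch), s[2]='f' vs s[3]='m' (mismatch)
Palindrome: No


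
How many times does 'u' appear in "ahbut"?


Input string: 'ahbut'
Target character: 'u'
Scan each position: s[3]='u'
Matches found at indices: 3
Total: 1


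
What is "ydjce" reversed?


Input string: 'ydjce'
Operation: reverse character order
Original order: 'y' -> 'd' -> 'j' -> 'c' -> 'e'
Reversed order: 'e' -> 'c' -> 'j' -> 'd' -> 'y'
Result: ecjdy


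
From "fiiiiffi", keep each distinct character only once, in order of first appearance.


Input: 'fiiiiffi'
Operation: keep first occurrence of each character
Scan: s[0]='f' new -> keep; s[1]='i' new -> keep; s[2]='i' seen -> skip; s[3]='i' seen -> skip; s[4]='i' seen -> skip; s[5]='f' seen -> skip; s[6]='f' seen -> skip; s[7]='i' seen -> skip
Result: fi


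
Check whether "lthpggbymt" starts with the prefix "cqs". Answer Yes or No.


Input string: 'lthpggbymt'
Prefix to check: 'cqs'
First 3 characters of input: 'lth'
Match: False
Result: No


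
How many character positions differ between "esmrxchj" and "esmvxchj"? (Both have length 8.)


String 1: 'esmrxchj'
String 2: 'esmvxchj'
Compare each position: pos 0: 'e'=='e', pos 1: 's'=='s', pos 2: 'm'=='m', pos 3: 'r'!='v', pos 4: 'x'=='x', pos 5: 'c'=='c', pos 6: 'h'=='h', pos 7: 'j'=='j'
Differing positions: 1
Hamming distance: 1


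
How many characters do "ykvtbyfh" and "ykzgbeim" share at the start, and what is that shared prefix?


String 1: 'ykvtbyfh'
String 2: 'ykzgbeim'
Compare position by position:
pos 0: 'y' vs 'y' match
pos 1: 'k' vs 'k' match
pos 2: 'v' vs 'z' differ -> stop
Longest common prefix: "yk" (length 2)


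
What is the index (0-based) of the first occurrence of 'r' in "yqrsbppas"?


Input string: 'yqrsbppas'
Target: 'r'
Scanning left to right: s[0]='y', s[1]='q', s[2]='r'
First match at index: 2


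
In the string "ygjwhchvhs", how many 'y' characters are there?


Input string: 'ygjwhchvhs'
Target character: 'y'
Scan each position: s[0]='y'
Matches found at indices: 0
Total: 1


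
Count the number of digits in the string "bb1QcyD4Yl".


Input string: 'bb1QcyD4Yl'
Operation: count digit characters (0-9)
Scan: 'b', 'b', '1'(digit), 'Q', 'c', 'y', 'D', '4'(digit), 'Y', 'l'
Digits found: 2
Result: 2


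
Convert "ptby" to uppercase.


Input string: 'ptby'
Operation: convert each letter to uppercase
Mapping: 'p'->'P', 't'->'T', 'b'->'B', 'y'->'Y'
Result: PTBY


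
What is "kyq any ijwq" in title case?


Input string: 'kyq any ijwq'
Operation: capitalize first letter of each word
Word transformations: 'kyq'->'Kyq', 'any'->'Any', 'ijwq'->'Ijwq'
Result: Kyq Any Ijwq


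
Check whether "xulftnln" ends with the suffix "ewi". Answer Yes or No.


Input string: 'xulftnln'
Suffix to check: 'ewi'
Last 3 characters of input: 'nln'
Match: False
Result: No


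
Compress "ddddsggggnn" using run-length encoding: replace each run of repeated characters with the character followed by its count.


Input: 'ddddsggggnn'
Operation: identify consecutive runs
Runs: 'dddd' -> d4, 's' -> s1, 'gggg' -> g4, 'nn' -> n2
Encoded: d4s1g4n2


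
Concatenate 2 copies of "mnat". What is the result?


Input string: 'mnat'
Operation: repeat 2 times
Concatenation: 'mnat' + 'mnat'
Result: mnatmnat


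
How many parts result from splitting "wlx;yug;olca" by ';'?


Input string: 'wlx;yug;olca'
Delimiter: ';'
Split result: 'wlx', 'yug', 'olca'
Number of parts: 3


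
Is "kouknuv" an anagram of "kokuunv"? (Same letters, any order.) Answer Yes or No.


String 1: 'kokuunv' -> sorted: 'kknouuv'
String 2: 'kouknuv' -> sorted: 'kknouuv'
Compare sorted forms: 'kknouuv' == 'kknouuv'
Anagram: Yes


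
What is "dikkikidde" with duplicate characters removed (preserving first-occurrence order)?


Input: 'dikkikidde'
Operation: keep first occurrence of each character
Scan: s[0]='d' new -> keep; s[1]='i' new -> keep; s[2]='k' new -> keep; s[3]='k' seen -> skip; s[4]='i' seen -> skip; s[5]='k' seen -> skip; s[6]='i' seen -> skip; s[7]='d' seen -> skip; s[8]='d' seen -> skip; s[9]='e' new -> keep
Result: dike


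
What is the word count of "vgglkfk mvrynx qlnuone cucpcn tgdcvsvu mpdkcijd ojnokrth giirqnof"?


Input string: 'vgglkfk mvrynx qlnuone cucpcn tgdcvsvu mpdkcijd ojnokrth giirqnof'
Operation: split by spaces
Words found: 'vgglkfk', 'mvrynx', 'qlnuone', 'cucpcn', 'tgdcvsvu', 'mpdkcijd', 'ojnokrth', 'giirqnof'
Word count: 8


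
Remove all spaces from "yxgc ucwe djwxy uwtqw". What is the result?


Input string: 'yxgc ucwe djwxy uwtqw'
Operation: remove all spaces
Words: 'yxgc', 'ucwe', 'djwxy', 'uwtqw'
Join without spaces: yxgcucwedjwxyuwtqw


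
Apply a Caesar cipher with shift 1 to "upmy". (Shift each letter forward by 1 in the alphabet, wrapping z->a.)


Input: 'upmy', shift = 1
Operation: for each letter, (position + 1) mod 26
Mapping: 'u'(20+1=21)->'v', 'p'(15+1=16)->'q', 'm'(12+1=13)->'n', 'y'(24+1=25)->'z'
Result: vqnz


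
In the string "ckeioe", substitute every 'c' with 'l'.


Input string: 'ckeioe'
Operation: replace 'c' with 'l'
Positions of 'c': 0
After replacement: lkeioe


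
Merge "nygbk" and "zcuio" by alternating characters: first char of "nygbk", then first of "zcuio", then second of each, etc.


String 1: 'nygbk'
String 2: 'zcuio'
Operation: alternate characters
Pairs: 'n'+'z', 'y'+'c', 'g'+'u', 'b'+'i', 'k'+'o'
Result: nzycgubiko


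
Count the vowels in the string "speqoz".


Input string: 'speqoz'
Operation: count vowels (a, e, i, o, u)
Scan: s[0]='s', s[1]='p', s[2]='e' (vowel), s[3]='q', s[4]='o' (vowel), s[5]='z'
Vowels found: 2
Result: 2


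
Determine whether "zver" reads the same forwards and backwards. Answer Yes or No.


Input string: 'zver'
Reversed: 'revz'
Compare pairs: s[0]='z' vs s[3]='r' (mismatch), s[1]='v' vs s[2]='e' (mismatch)
Palindrome: No


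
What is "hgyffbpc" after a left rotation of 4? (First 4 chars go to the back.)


Input: 'hgyffbpc', shift = 4
Operation: split at index 4 and swap parts
Front part s[0:4] = 'hgyf'
Back part s[4:] = 'fbpc'
Rotated = back + front = 'fbpc' + 'hgyf'
Result: fbpchgyf


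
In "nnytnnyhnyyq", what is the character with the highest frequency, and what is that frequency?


Input: 'nnytnnyhnyyq'
Operation: tally each character
Counts: 'h':1, 'n':5, 'q':1, 't':1, 'y':4
Maximum: 'n' appears 5 times


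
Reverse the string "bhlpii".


Input string: 'bhlpii'
Operation: reverse character order
Original order: 'b' -> 'h' -> 'l' -> 'p' -> 'i' -> 'i'
Reversed order: 'i' -> 'i' -> 'p' -> 'l' -> 'h' -> 'b'
Result: iiplhb


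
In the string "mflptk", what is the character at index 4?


Input string: 'mflptk'
Operation: get character at index 4
Index mapping: s[0]='m', s[1]='f', s[2]='l', s[3]='p', s[4]='t'
Result: 't'


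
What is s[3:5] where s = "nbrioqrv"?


Input string: 'nbrioqrv'
Operation: slice [3:5]
Extract characters: s[3]='i', s[4]='o'
Result: io


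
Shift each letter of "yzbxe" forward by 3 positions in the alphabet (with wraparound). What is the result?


Input: 'yzbxe', shift = 3
Operation: for each letter, (position + 3) mod 26
Mapping: 'y'(24+3=27, 27 mod 26=1)->'b', 'z'(25+3=28, 28 mod 26=2)->'c', 'b'(1+3=4)->'e', 'x'(23+3=26, 26 mod 26=0)->'a', 'e'(4+3=7)->'h'
Result: bceah


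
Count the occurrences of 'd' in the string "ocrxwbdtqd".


Input string: 'ocrxwbdtqd'
Target character: 'd'
Scan each position: s[6]='d', s[9]='d'
Matches found at indices: 6, 9
Total: 2


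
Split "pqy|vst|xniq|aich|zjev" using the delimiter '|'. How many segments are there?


Input string: 'pqy|vst|xniq|aich|zjev'
Delimiter: '|'
Split result: 'pqy', 'vst', 'xniq', 'aich', 'zjev'
Number of parts: 5


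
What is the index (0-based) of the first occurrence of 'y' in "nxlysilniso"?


Input string: 'nxlysilniso'
Target: 'y'
Scanning left to right: s[0]='n', s[1]='x', s[2]='l', s[3]='y'
First match at index: 3


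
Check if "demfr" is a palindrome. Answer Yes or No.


Input string: 'demfr'
Reversed: 'rfmed'
Compare pairs: s[0]='d' vs s[4]='r' (mismatch), s[1]='e' vs s[3]='f' (mismatch)
Palindrome: No


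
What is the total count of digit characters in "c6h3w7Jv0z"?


Input string: 'c6h3w7Jv0z'
Operation: count digit characters (0-9)
Scan: 'c', '6'(digit), 'h', '3'(digit), 'w', '7'(digit), 'J', 'v', '0'(digit), 'z'
Digits found: 4
Result: 4


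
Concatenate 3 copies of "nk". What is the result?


Input string: 'nk'
Operation: repeat 3 times
Concatenation: 'nk' + 'nk' + 'nk'
Result: nknknk


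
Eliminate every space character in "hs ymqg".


Input string: 'hs ymqg'
Operation: remove all spaces
Words: 'hs', 'ymqg'
Join without spaces: hsymqg


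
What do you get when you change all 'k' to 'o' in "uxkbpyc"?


Input string: 'uxkbpyc'
Operation: replace 'k' with 'o'
Positions of 'k': 2
After replacement: uxobpyc


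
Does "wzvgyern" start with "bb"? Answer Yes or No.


Input string: 'wzvgyern'
Prefix to check: 'bb'
First 2 characters of input: 'wz'
Match: False
Result: No


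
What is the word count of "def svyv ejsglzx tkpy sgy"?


Input string: 'def svyv ejsglzx tkpy sgy'
Operation: split by spaces
Words found: 'def', 'svyv', 'ejsglzx', 'tkpy', 'sgy'
Word count: 5


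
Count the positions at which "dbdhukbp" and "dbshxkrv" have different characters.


String 1: 'dbdhukbp'
String 2: 'dbshxkrv'
Compare each position: pos 0: 'd'=='d', pos 1: 'b'=='b', pos 2: 'd'!='s', pos 3: 'h'=='h', pos 4: 'u'!='x', pos 5: 'k'=='k', pos 6: 'b'!='r', pos 7: 'p'!='v'
Differing positions: 4
Hamming distance: 4


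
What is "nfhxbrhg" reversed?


Input string: 'nfhxbrhg'
Operation: reverse character order
Original order: 'n' -> 'f' -> 'h' -> 'x' -> 'b' -> 'r' -> 'h' -> 'g'
Reversed order: 'g' -> 'h' -> 'r' -> 'b' -> 'x' -> 'h' -> 'f' -> 'n'
Result: ghrbxhfn


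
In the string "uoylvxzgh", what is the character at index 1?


Input string: 'uoylvxzgh'
Operation: get character at index 1
Index mapping: s[0]='u', s[1]='o'
Result: 'o'


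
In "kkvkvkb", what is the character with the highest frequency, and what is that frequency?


Input: 'kkvkvkb'
Operation: tally each character
Counts: 'b':1, 'k':4, 'v':2
Maximum: 'k' appears 4 times


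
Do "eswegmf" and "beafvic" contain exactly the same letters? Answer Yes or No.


String 1: 'eswegmf' -> sorted: 'eefgmsw'
String 2: 'beafvic' -> sorted: 'abcefiv'
Compare sorted forms: 'eefgmsw' != 'abcefiv'
Anagram: No


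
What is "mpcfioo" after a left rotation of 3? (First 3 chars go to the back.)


Input: 'mpcfioo', shift = 3
Operation: split at index 3 and swap parts
Front part s[0:3] = 'mpc'
Back part s[3:] = 'fioo'
Rotated = back + front = 'fioo' + 'mpc'
Result: fioompc


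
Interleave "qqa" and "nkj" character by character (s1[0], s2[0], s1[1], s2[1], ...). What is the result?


String 1: 'qqa'
String 2: 'nkj'
Operation: alternate characters
Pairs: 'q'+'n', 'q'+'k', 'a'+'j'
Result: qnqkaj


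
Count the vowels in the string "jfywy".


Input string: 'jfywy'
Operation: count vowels (a, e, i, o, u)
Scan: s[0]='j', s[1]='f', s[2]='y', s[3]='w', s[4]='y'
Vowels found: 0
Result: 0


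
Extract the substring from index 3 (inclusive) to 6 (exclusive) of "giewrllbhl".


Input string: 'giewrllbhl'
Operation: slice [3:6]
Extract characters: s[3]='w', s[4]='r', s[5]='l'
Result: wrl


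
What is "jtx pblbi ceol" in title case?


Input string: 'jtx pblbi ceol'
Operation: capitalize first letter of each word
Word transformations: 'jtx'->'Jtx', 'pblbi'->'Pblbi', 'ceol'->'Ceol'
Result: Jtx Pblbi Ceol


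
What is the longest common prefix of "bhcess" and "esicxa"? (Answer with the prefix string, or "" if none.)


String 1: 'bhcess'
String 2: 'esicxa'
Compare position by position:
pos 0: 'b' vs 'e' differ -> stop
Longest common prefix: "" (length 0)


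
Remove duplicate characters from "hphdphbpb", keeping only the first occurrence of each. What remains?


Input: 'hphdphbpb'
Operation: keep first occurrence of each character
Scan: s[0]='h' new -> keep; s[1]='p' new -> keep; s[2]='h' seen -> skip; s[3]='d' new -> keep; s[4]='p' seen -> skip; s[5]='h' seen -> skip; s[6]='b' new -> keep; s[7]='p' seen -> skip; s[8]='b' seen -> skip
Result: hpdb


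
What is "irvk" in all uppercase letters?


Input string: 'irvk'
Operation: convert each letter to uppercase
Mapping: 'i'->'I', 'r'->'R', 'v'->'V', 'k'->'K'
Result: IRVK


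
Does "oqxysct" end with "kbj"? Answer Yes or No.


Input string: 'oqxysct'
Suffix to check: 'kbj'
Last 3 characters of input: 'sct'
Match: False
Result: No


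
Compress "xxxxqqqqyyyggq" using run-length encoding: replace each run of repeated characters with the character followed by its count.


Input: 'xxxxqqqqyyyggq'
Operation: identify consecutive runs
Runs: 'xxxx' -> x4, 'qqqq' -> q4, 'yyy' -> y3, 'gg' -> g2, 'q' -> q1
Encoded: x4q4y3g2q1


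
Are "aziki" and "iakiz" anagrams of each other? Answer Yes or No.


String 1: 'aziki' -> sorted: 'aiikz'
String 2: 'iakiz' -> sorted: 'aiikz'
Compare sorted forms: 'aiikz' == 'aiikz'
Anagram: Yes


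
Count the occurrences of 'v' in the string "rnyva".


Input string: 'rnyva'
Target character: 'v'
Scan each position: s[3]='v'
Matches found at indices: 3
Total: 1


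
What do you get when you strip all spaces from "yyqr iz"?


Input string: 'yyqr iz'
Operation: remove all spaces
Words: 'yyqr', 'iz'
Join without spaces: yyqriz


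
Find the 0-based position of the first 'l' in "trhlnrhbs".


Input string: 'trhlnrhbs'
Target: 'l'
Scanning left to right: s[0]='t', s[1]='r', s[2]='h', s[3]='l'
First match at index: 3


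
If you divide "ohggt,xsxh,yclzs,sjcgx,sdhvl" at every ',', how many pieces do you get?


Input string: 'ohggt,xsxh,yclzs,sjcgx,sdhvl'
Delimiter: ','
Split result: 'ohggt', 'xsxh', 'yclzs', 'sjcgx', 'sdhvl'
Number of parts: 5


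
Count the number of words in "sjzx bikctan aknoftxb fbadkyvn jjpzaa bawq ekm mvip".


Input string: 'sjzx bikctan aknoftxb fbadkyvn jjpzaa bawq ekm mvip'
Operation: split by spaces
Words found: 'sjzx', 'bikctan', 'aknoftxb', 'fbadkyvn', 'jjpzaa', 'bawq', 'ekm', 'mvip'
Word count: 8


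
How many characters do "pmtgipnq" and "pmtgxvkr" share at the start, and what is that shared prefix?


String 1: 'pmtgipnq'
String 2: 'pmtgxvkr'
Compare position by position:
pos 0: 'p' vs 'p' match
pos 1: 'm' vs 'm' match
pos 2: 't' vs 't' match
pos 3: 'g' vs 'g' match
pos 4: 'i' vs 'x' differ -> stop
Longest common prefix: "pmtg" (length 4)


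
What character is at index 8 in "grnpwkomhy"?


Input string: 'grnpwkomhy'
Operation: get character at index 8
Index mapping: s[0]='g', s[1]='r', s[2]='n', s[3]='p', s[4]='w', s[5]='k', s[6]='o', s[7]='m', s[8]='h'
Result: 'h'


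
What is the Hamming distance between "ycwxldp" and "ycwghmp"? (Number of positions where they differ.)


String 1: 'ycwxldp'
String 2: 'ycwghmp'
Compare each position: pos 0: 'y'=='y', pos 1: 'c'=='c', pos 2: 'w'=='w', pos 3: 'x'!='g', pos 4: 'l'!='h', pos 5: 'd'!='m', pos 6: 'p'=='p'
Differing positions: 3
Hamming distance: 3


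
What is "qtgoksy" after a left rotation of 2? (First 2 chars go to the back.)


Input: 'qtgoksy', shift = 2
Operation: split at index 2 and swap parts
Front part s[0:2] = 'qt'
Back part s[2:] = 'goksy'
Rotated = back + front = 'goksy' + 'qt'
Result: goksyqt


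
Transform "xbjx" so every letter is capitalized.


Input string: 'xbjx'
Operation: convert each letter to uppercase
Mapping: 'x'->'X', 'b'->'B', 'j'->'J', 'x'->'X'
Result: XBJX


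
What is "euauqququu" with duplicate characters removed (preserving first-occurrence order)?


Input: 'euauqququu'
Operation: keep first occurrence of each character
Scan: s[0]='e' new -> keep; s[1]='u' new -> keep; s[2]='a' new -> keep; s[3]='u' seen -> skip; s[4]='q' new -> keep; s[5]='q' seen -> skip; s[6]='u' seen -> skip; s[7]='q' seen -> skip; s[8]='u' seen -> skip; s[9]='u' seen -> skip
Result: euaq


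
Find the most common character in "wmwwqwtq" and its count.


Input: 'wmwwqwtq'
Operation: tally each character
Counts: 'm':1, 'q':2, 't':1, 'w':4
Maximum: 'w' appears 4 times


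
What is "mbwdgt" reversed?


Input string: 'mbwdgt'
Operation: reverse character order
Original order: 'm' -> 'b' -> 'w' -> 'd' -> 'g' -> 't'
Reversed order: 't' -> 'g' -> 'd' -> 'w' -> 'b' -> 'm'
Result: tgdwbm


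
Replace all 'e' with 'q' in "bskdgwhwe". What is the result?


Input string: 'bskdgwhwe'
Operation: replace 'e' with 'q'
Positions of 'e': 8
After replacement: bskdgwhwq


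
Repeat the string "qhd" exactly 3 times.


Input string: 'qhd'
Operation: repeat 3 times
Concatenation: 'qhd' + 'qhd' + 'qhd'
Result: qhdqhdqhd


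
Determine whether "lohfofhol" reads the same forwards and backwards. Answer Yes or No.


Input string: 'lohfofhol'
Reversed: 'lohfofhol'
Compare pairs: s[0]='l' vs s[8]='l' (match), s[1]='o' vs s[7]='o' (match), s[2]='h' vs s[6]='h' (match), s[3]='f' vs s[5]='f' (match)
Palindrome: Yes


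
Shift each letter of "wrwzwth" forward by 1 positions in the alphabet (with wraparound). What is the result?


Input: 'wrwzwth', shift = 1
Operation: for each letter, (position + 1) mod 26
Mapping: 'w'(22+1=23)->'x', 'r'(17+1=18)->'s', 'w'(22+1=23)->'x', 'z'(25+1=26, 26 mod 26=0)->'a', 'w'(22+1=23)->'x', 't'(19+1=20)->'u', 'h'(7+1=8)->'i'
Result: xsxaxui


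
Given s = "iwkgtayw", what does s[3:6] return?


Input string: 'iwkgtayw'
Operation: slice [3:6]
Extract characters: s[3]='g', s[4]='t', s[5]='a'
Result: gta


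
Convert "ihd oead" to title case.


Input string: 'ihd oead'
Operation: capitalize first letter of each word
Word transformations: 'ihd'->'Ihd', 'oead'->'Oead'
Result: Ihd Oead


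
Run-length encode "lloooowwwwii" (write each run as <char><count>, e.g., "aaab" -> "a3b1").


Input: 'lloooowwwwii'
Operation: identify consecutive runs
Runs: 'll' -> l2, 'oooo' -> o4, 'wwww' -> w4, 'ii' -> i2
Encoded: l2o4w4i2


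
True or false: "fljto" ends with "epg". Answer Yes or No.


Input string: 'fljto'
Suffix to check: 'epg'
Last 3 characters of input: 'jto'
Match: False
Result: No
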